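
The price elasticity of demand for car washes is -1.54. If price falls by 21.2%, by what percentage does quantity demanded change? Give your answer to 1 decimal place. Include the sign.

%ΔQ ≈ ε × %ΔP = (-1.54)(-21.2%) = 32.65%.

32.6%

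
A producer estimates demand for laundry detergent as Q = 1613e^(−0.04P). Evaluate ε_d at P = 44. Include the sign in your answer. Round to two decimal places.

-1.76

At P = 44, Q = 277.508.
dQ/dP = −0.04·1613e^(−0.04P) = −0.04Q = -11.100.
ε = (dQ/dP)(P/Q) = (-11.100)(44/277.508).
|ε| > 1, so demand is elastic at this price.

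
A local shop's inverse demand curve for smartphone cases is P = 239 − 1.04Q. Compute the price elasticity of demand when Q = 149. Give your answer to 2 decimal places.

-0.54

At Q = 149, P = 239 − 1.04(149) = 84.04.
dP/dQ = −1.04, so dQ/dP = 1/(−1.04) = -0.962.
ε = (dQ/dP)(P/Q) = (-0.962)(84.04/149).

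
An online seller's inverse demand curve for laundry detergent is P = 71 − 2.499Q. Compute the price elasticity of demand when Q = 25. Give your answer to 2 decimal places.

At Q = 25, P = 71 − 2.499(25) = 8.52.
dP/dQ = −2.499, so dQ/dP = 1/(−2.499) = -0.400.
ε = (dQ/dP)(P/Q) = (-0.400)(8.52/25).

-0.14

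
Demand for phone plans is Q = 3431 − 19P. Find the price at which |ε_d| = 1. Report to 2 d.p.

90.29

For linear demand Q = a − bP, ε = −bP/(a − bP). |ε| = 1 when bP = a − bP, i.e. P = a/(2b).
P = 3431/(2·19) = 3431/38 = 90.2895.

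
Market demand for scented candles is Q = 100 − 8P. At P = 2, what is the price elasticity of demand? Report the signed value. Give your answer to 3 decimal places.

-0.190

At P = 2, Q = 84.
dQ/dP = −8.
ε = (dQ/dP)(P/Q) = (-8)(2/84).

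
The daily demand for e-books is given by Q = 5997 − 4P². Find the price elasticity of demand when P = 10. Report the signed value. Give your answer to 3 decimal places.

At P = 10, Q = 5597.
dQ/dP = −8P = -80.
ε = (dQ/dP)(P/Q) = (-80)(10/5597).

-0.143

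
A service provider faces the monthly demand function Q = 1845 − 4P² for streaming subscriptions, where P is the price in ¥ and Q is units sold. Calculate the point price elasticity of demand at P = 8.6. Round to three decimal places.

At P = 8.6, Q = 1549.160.
dQ/dP = −8P = -68.800.
ε = (dQ/dP)(P/Q) = (-68.800)(8.6/1549.160).
|ε| < 1, so demand is inelastic at this price.

-0.382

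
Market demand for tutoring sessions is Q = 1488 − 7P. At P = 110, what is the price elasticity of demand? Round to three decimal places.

-1.072

At P = 110, Q = 718.
dQ/dP = −7.
ε = (dQ/dP)(P/Q) = (-7)(110/718).
|ε| > 1, so demand is elastic at this price.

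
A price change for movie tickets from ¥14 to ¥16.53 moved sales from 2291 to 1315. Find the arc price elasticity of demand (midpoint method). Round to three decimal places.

-3.266

ΔQ = 1315 − 2291 = -976; ΔP = 16.53 − 14 = 2.53.
Midpoints: P̄ = 15.27, Q̄ = 1803.0.
ε = (ΔQ/ΔP)(P̄/Q̄) = (-976/2.53)(15.27/1803.0).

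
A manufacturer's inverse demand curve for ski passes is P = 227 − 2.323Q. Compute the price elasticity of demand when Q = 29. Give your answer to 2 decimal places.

-2.37

At Q = 29, P = 227 − 2.323(29) = 159.63.
dP/dQ = −2.323, so dQ/dP = 1/(−2.323) = -0.430.
ε = (dQ/dP)(P/Q) = (-0.430)(159.63/29).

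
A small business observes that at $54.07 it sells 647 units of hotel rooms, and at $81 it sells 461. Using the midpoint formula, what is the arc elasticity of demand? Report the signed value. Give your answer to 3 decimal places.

ΔQ = 461 − 647 = -186; ΔP = 81 − 54.07 = 26.93.
Midpoints: P̄ = 67.53, Q̄ = 554.0.
ε = (ΔQ/ΔP)(P̄/Q̄) = (-186/26.93)(67.53/554.0).

-0.842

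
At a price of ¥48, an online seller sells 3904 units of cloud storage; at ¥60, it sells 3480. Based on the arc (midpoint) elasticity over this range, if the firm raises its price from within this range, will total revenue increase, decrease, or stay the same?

Arc ε = (-424/12)(54.00/3692.0) ≈ -0.517.
|ε| = 0.52 < 1, so demand is inelastic. A price rise therefore raises total revenue.

increase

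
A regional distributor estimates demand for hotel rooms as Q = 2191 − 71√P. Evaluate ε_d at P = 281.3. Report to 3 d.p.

At P = 281.3, Q = 1000.188.
dQ/dP = −71/(2√P) = -2.117.
ε = (dQ/dP)(P/Q) = (-2.117)(281.3/1000.188).

-0.595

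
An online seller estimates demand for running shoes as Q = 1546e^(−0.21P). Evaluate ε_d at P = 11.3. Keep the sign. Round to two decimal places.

-2.37

At P = 11.3, Q = 144.088.
dQ/dP = −0.21·1546e^(−0.21P) = −0.21Q = -30.259.
ε = (dQ/dP)(P/Q) = (-30.259)(11.3/144.088).
|ε| > 1, so demand is elastic at this price.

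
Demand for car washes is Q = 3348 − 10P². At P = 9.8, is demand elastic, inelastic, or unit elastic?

Q = 2387.600, dQ/dP = -196.
ε = (dQ/dP)(P/Q) ≈ -0.804.
|ε| = 0.80 < 1.

inelastic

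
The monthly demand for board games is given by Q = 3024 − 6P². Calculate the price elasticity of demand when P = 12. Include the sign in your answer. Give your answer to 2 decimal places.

At P = 12, Q = 2160.
dQ/dP = −12P = -144.
ε = (dQ/dP)(P/Q) = (-144)(12/2160).

-0.80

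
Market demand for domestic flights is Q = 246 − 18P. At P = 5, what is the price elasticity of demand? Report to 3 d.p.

-0.577

At P = 5, Q = 156.
dQ/dP = −18.
ε = (dQ/dP)(P/Q) = (-18)(5/156).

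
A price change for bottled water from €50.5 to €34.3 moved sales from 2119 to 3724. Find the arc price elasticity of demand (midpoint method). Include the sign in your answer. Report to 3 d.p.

ΔQ = 3724 − 2119 = 1605; ΔP = 34.3 − 50.5 = -16.2.
Midpoints: P̄ = 42.40, Q̄ = 2921.5.
ε = (ΔQ/ΔP)(P̄/Q̄) = (1605/-16.2)(42.40/2921.5).

-1.438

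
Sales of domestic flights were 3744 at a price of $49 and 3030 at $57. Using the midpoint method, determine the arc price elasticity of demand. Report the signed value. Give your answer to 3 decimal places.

ΔQ = 3030 − 3744 = -714; ΔP = 57 − 49 = 8.
Midpoints: P̄ = 53.00, Q̄ = 3387.0.
ε = (ΔQ/ΔP)(P̄/Q̄) = (-714/8)(53.00/3387.0).

-1.397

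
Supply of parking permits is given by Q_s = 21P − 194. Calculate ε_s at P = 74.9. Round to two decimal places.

1.14

At P = 74.9, Q_s = 1378.90.
dQ_s/dP = 21.
ε_s = (dQ_s/dP)(P/Q_s) = (21)(74.9/1378.90).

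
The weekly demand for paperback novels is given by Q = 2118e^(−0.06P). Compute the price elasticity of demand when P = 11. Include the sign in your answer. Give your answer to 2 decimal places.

-0.66

At P = 11, Q = 1094.691.
dQ/dP = −0.06·2118e^(−0.06P) = −0.06Q = -65.681.
ε = (dQ/dP)(P/Q) = (-65.681)(11/1094.691).
|ε| < 1, so demand is inelastic at this price.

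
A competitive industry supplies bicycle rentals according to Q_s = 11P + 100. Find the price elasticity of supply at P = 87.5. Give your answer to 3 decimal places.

0.906

At P = 87.5, Q_s = 1062.50.
dQ_s/dP = 11.
ε_s = (dQ_s/dP)(P/Q_s) = (11)(87.5/1062.50).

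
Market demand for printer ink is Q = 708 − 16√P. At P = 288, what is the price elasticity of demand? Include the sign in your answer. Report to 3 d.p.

At P = 288, Q = 436.471.
dQ/dP = −16/(2√P) = -0.471.
ε = (dQ/dP)(P/Q) = (-0.471)(288/436.471).

-0.311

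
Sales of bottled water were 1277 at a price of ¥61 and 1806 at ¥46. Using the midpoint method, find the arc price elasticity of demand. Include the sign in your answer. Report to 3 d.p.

-1.224

ΔQ = 1806 − 1277 = 529; ΔP = 46 − 61 = -15.
Midpoints: P̄ = 53.50, Q̄ = 1541.5.
ε = (ΔQ/ΔP)(P̄/Q̄) = (529/-15)(53.50/1541.5).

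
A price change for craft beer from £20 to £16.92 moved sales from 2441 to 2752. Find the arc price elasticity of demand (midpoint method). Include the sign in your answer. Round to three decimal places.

ΔQ = 2752 − 2441 = 311; ΔP = 16.92 − 20 = -3.08.
Midpoints: P̄ = 18.46, Q̄ = 2596.5.
ε = (ΔQ/ΔP)(P̄/Q̄) = (311/-3.08)(18.46/2596.5).

-0.718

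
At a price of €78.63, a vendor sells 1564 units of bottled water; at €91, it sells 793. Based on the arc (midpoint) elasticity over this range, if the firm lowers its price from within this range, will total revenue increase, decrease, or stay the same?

Arc ε = (-771/12.37)(84.81/1178.5) ≈ -4.486.
|ε| = 4.49 > 1, so demand is elastic. A price cut therefore raises total revenue.

increase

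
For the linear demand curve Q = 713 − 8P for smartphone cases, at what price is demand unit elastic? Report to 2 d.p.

44.56

For linear demand Q = a − bP, ε = −bP/(a − bP). |ε| = 1 when bP = a − bP, i.e. P = a/(2b).
P = 713/(2·8) = 713/16 = 44.5625.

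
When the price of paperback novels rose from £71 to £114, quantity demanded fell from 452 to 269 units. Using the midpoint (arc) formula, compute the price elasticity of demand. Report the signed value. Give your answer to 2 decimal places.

-1.09

ΔQ = 269 − 452 = -183; ΔP = 114 − 71 = 43.
Midpoints: P̄ = 92.50, Q̄ = 360.5.
ε = (ΔQ/ΔP)(P̄/Q̄) = (-183/43)(92.50/360.5).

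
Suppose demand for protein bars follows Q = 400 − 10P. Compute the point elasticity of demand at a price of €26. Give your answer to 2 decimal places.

-1.86

At P = 26, Q = 140.
dQ/dP = −10.
ε = (dQ/dP)(P/Q) = (-10)(26/140).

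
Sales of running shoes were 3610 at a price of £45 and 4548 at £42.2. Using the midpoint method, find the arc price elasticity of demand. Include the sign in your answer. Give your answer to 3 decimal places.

ΔQ = 4548 − 3610 = 938; ΔP = 42.2 − 45 = -2.8.
Midpoints: P̄ = 43.60, Q̄ = 4079.0.
ε = (ΔQ/ΔP)(P̄/Q̄) = (938/-2.8)(43.60/4079.0).

-3.581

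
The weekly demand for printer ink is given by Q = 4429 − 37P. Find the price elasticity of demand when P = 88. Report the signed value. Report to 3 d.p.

At P = 88, Q = 1173.
dQ/dP = −37.
ε = (dQ/dP)(P/Q) = (-37)(88/1173).
|ε| > 1, so demand is elastic at this price.

-2.776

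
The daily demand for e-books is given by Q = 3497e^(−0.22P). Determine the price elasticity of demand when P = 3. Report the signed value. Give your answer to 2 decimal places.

At P = 3, Q = 1807.429.
dQ/dP = −0.22·3497e^(−0.22P) = −0.22Q = -397.634.
ε = (dQ/dP)(P/Q) = (-397.634)(3/1807.429).
|ε| < 1, so demand is inelastic at this price.

-0.66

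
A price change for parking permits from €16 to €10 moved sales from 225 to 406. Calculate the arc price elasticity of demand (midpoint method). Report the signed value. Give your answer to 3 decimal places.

-1.243

ΔQ = 406 − 225 = 181; ΔP = 10 − 16 = -6.
Midpoints: P̄ = 13.00, Q̄ = 315.5.
ε = (ΔQ/ΔP)(P̄/Q̄) = (181/-6)(13.00/315.5).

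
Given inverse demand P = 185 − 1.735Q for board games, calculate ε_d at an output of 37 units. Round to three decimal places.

-1.882

At Q = 37, P = 185 − 1.735(37) = 120.80.
dP/dQ = −1.735, so dQ/dP = 1/(−1.735) = -0.576.
ε = (dQ/dP)(P/Q) = (-0.576)(120.80/37).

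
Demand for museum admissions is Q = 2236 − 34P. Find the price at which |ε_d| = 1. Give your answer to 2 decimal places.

32.88

For linear demand Q = a − bP, ε = −bP/(a − bP). |ε| = 1 when bP = a − bP, i.e. P = a/(2b).
P = 2236/(2·34) = 2236/68 = 32.8824.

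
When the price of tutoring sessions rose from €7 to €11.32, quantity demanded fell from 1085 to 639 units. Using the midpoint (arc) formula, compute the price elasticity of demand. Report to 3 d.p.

-1.097

ΔQ = 639 − 1085 = -446; ΔP = 11.32 − 7 = 4.32.
Midpoints: P̄ = 9.16, Q̄ = 862.0.
ε = (ΔQ/ΔP)(P̄/Q̄) = (-446/4.32)(9.16/862.0).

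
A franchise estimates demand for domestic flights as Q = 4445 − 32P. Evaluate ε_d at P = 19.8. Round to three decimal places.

-0.166

At P = 19.8, Q = 3811.400.
dQ/dP = −32.
ε = (dQ/dP)(P/Q) = (-32)(19.8/3811.400).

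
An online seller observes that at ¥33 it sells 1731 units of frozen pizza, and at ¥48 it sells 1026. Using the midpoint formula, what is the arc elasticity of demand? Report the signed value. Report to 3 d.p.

ΔQ = 1026 − 1731 = -705; ΔP = 48 − 33 = 15.
Midpoints: P̄ = 40.50, Q̄ = 1378.5.
ε = (ΔQ/ΔP)(P̄/Q̄) = (-705/15)(40.50/1378.5).

-1.381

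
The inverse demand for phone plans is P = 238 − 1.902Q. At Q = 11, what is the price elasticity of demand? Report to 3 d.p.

-10.376

At Q = 11, P = 238 − 1.902(11) = 217.08.
dP/dQ = −1.902, so dQ/dP = 1/(−1.902) = -0.526.
ε = (dQ/dP)(P/Q) = (-0.526)(217.08/11).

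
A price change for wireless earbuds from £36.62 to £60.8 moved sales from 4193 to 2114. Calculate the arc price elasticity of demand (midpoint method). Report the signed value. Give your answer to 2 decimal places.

ΔQ = 2114 − 4193 = -2079; ΔP = 60.8 − 36.62 = 24.18.
Midpoints: P̄ = 48.71, Q̄ = 3153.5.
ε = (ΔQ/ΔP)(P̄/Q̄) = (-2079/24.18)(48.71/3153.5).

-1.33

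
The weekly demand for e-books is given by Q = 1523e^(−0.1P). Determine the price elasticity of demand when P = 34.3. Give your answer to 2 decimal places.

-3.43

At P = 34.3, Q = 49.325.
dQ/dP = −0.1·1523e^(−0.1P) = −0.1Q = -4.933.
ε = (dQ/dP)(P/Q) = (-4.933)(34.3/49.325).
|ε| > 1, so demand is elastic at this price.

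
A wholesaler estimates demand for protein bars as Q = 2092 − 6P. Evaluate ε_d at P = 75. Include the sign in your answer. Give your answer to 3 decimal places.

At P = 75, Q = 1642.
dQ/dP = −6.
ε = (dQ/dP)(P/Q) = (-6)(75/1642).
|ε| < 1, so demand is inelastic at this price.

-0.274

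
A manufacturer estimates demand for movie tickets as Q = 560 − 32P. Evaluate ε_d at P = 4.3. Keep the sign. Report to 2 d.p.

-0.33

At P = 4.3, Q = 422.400.
dQ/dP = −32.
ε = (dQ/dP)(P/Q) = (-32)(4.3/422.400).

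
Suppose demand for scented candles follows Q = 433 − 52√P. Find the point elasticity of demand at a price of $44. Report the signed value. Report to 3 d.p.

-1.958

At P = 44, Q = 88.071.
dQ/dP = −52/(2√P) = -3.920.
ε = (dQ/dP)(P/Q) = (-3.920)(44/88.071).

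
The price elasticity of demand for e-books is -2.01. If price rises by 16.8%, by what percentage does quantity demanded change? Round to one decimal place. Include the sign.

%ΔQ ≈ ε × %ΔP = (-2.01)(16.8%) = -33.77%.

-33.8%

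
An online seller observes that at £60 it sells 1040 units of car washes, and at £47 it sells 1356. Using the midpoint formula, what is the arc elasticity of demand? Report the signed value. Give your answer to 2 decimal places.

-1.09

ΔQ = 1356 − 1040 = 316; ΔP = 47 − 60 = -13.
Midpoints: P̄ = 53.50, Q̄ = 1198.0.
ε = (ΔQ/ΔP)(P̄/Q̄) = (316/-13)(53.50/1198.0).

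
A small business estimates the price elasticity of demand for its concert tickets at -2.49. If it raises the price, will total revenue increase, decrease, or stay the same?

|ε| = 2.49 > 1, so demand is elastic. A price rise therefore reduces total revenue.

decrease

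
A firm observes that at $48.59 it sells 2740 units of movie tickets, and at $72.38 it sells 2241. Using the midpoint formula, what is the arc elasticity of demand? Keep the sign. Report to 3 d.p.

ΔQ = 2241 − 2740 = -499; ΔP = 72.38 − 48.59 = 23.79.
Midpoints: P̄ = 60.48, Q̄ = 2490.5.
ε = (ΔQ/ΔP)(P̄/Q̄) = (-499/23.79)(60.48/2490.5).

-0.509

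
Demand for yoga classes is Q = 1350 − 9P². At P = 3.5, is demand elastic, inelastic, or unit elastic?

inelastic

Q = 1239.750, dQ/dP = -63.
ε = (dQ/dP)(P/Q) ≈ -0.178.
|ε| = 0.18 < 1.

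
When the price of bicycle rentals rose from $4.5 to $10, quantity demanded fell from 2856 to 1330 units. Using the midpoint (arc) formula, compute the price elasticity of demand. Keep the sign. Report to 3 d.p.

-0.961

ΔQ = 1330 − 2856 = -1526; ΔP = 10 − 4.5 = 5.5.
Midpoints: P̄ = 7.25, Q̄ = 2093.0.
ε = (ΔQ/ΔP)(P̄/Q̄) = (-1526/5.5)(7.25/2093.0).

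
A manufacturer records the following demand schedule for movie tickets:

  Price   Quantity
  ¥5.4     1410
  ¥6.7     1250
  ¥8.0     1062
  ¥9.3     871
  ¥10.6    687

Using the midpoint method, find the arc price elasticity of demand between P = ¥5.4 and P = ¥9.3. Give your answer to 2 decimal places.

At P = 5.4, Q = 1410; at P = 9.3, Q = 871.
ΔQ = -539, ΔP = 3.9. Midpoints: P̄ = 7.35, Q̄ = 1140.5.
ε = (ΔQ/ΔP)(P̄/Q̄) = (-539/3.9)(7.35/1140.5).

-0.89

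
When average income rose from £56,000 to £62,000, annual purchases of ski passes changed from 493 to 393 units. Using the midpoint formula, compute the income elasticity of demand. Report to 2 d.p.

ΔQ = -100, ΔI = 6000. Midpoints: Ī = 59,000, Q̄ = 443.0.
ε_I = (ΔQ/ΔI)(Ī/Q̄) = (-100/6000)(59000/443.0).

-2.22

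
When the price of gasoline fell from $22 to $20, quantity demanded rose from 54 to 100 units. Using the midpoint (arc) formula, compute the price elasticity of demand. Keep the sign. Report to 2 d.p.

-6.27

ΔQ = 100 − 54 = 46; ΔP = 20 − 22 = -2.
Midpoints: P̄ = 21.00, Q̄ = 77.0.
ε = (ΔQ/ΔP)(P̄/Q̄) = (46/-2)(21.00/77.0).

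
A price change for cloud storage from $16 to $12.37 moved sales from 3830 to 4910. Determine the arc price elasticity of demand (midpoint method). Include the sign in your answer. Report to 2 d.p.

ΔQ = 4910 − 3830 = 1080; ΔP = 12.37 − 16 = -3.63.
Midpoints: P̄ = 14.18, Q̄ = 4370.0.
ε = (ΔQ/ΔP)(P̄/Q̄) = (1080/-3.63)(14.18/4370.0).

-0.97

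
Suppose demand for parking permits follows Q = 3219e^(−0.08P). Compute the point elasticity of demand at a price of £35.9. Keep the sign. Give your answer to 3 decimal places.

At P = 35.9, Q = 182.149.
dQ/dP = −0.08·3219e^(−0.08P) = −0.08Q = -14.572.
ε = (dQ/dP)(P/Q) = (-14.572)(35.9/182.149).

-2.872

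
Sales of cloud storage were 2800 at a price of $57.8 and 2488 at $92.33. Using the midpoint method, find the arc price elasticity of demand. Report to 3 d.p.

ΔQ = 2488 − 2800 = -312; ΔP = 92.33 − 57.8 = 34.53.
Midpoints: P̄ = 75.06, Q̄ = 2644.0.
ε = (ΔQ/ΔP)(P̄/Q̄) = (-312/34.53)(75.06/2644.0).

-0.257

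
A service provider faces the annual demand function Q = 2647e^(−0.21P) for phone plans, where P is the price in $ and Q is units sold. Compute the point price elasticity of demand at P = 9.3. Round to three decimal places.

At P = 9.3, Q = 375.471.
dQ/dP = −0.21·2647e^(−0.21P) = −0.21Q = -78.849.
ε = (dQ/dP)(P/Q) = (-78.849)(9.3/375.471).

-1.953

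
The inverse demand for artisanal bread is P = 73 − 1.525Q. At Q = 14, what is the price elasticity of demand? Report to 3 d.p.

At Q = 14, P = 73 − 1.525(14) = 51.65.
dP/dQ = −1.525, so dQ/dP = 1/(−1.525) = -0.656.
ε = (dQ/dP)(P/Q) = (-0.656)(51.65/14).

-2.419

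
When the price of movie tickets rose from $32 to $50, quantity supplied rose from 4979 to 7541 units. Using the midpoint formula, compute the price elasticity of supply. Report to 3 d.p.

ΔQ = 7541 − 4979 = 2562; ΔP = 50 − 32 = 18.
Midpoints: P̄ = 41.00, Q̄ = 6260.0.
ε_s = (ΔQ/ΔP)(P̄/Q̄) = (2562/18)(41.00/6260.0).

0.932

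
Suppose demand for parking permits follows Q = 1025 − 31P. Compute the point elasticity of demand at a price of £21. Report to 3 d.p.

At P = 21, Q = 374.
dQ/dP = −31.
ε = (dQ/dP)(P/Q) = (-31)(21/374).
|ε| > 1, so demand is elastic at this price.

-1.741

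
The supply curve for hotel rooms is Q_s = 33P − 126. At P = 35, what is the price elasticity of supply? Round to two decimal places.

1.12

At P = 35, Q_s = 1029.
dQ_s/dP = 33.
ε_s = (dQ_s/dP)(P/Q_s) = (33)(35/1029).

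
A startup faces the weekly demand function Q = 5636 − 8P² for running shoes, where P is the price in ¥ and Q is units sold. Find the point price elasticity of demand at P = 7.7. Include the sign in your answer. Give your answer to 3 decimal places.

At P = 7.7, Q = 5161.680.
dQ/dP = −16P = -123.200.
ε = (dQ/dP)(P/Q) = (-123.200)(7.7/5161.680).
|ε| < 1, so demand is inelastic at this price.

-0.184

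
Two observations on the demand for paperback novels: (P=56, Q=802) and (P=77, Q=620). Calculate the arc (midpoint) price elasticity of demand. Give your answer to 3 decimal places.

-0.811

ΔQ = 620 − 802 = -182; ΔP = 77 − 56 = 21.
Midpoints: P̄ = 66.50, Q̄ = 711.0.
ε = (ΔQ/ΔP)(P̄/Q̄) = (-182/21)(66.50/711.0).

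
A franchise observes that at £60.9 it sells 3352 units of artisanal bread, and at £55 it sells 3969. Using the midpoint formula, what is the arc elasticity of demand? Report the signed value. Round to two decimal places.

ΔQ = 3969 − 3352 = 617; ΔP = 55 − 60.9 = -5.9.
Midpoints: P̄ = 57.95, Q̄ = 3660.5.
ε = (ΔQ/ΔP)(P̄/Q̄) = (617/-5.9)(57.95/3660.5).

-1.66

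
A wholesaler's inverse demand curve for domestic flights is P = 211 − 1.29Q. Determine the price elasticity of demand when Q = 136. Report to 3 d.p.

At Q = 136, P = 211 − 1.29(136) = 35.56.
dP/dQ = −1.29, so dQ/dP = 1/(−1.29) = -0.775.
ε = (dQ/dP)(P/Q) = (-0.775)(35.56/136).

-0.203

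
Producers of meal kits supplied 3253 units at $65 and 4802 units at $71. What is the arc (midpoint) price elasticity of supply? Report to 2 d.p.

4.36

ΔQ = 4802 − 3253 = 1549; ΔP = 71 − 65 = 6.
Midpoints: P̄ = 68.00, Q̄ = 4027.5.
ε_s = (ΔQ/ΔP)(P̄/Q̄) = (1549/6)(68.00/4027.5).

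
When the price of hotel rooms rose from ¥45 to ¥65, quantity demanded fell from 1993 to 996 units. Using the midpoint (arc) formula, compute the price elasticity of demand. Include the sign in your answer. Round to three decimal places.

ΔQ = 996 − 1993 = -997; ΔP = 65 − 45 = 20.
Midpoints: P̄ = 55.00, Q̄ = 1494.5.
ε = (ΔQ/ΔP)(P̄/Q̄) = (-997/20)(55.00/1494.5).

-1.835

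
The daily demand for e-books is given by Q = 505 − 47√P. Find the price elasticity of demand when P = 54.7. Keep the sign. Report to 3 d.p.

-1.104

At P = 54.7, Q = 157.391.
dQ/dP = −47/(2√P) = -3.177.
ε = (dQ/dP)(P/Q) = (-3.177)(54.7/157.391).
|ε| > 1, so demand is elastic at this price.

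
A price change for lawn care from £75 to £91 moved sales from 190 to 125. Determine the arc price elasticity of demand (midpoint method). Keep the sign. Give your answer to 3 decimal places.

ΔQ = 125 − 190 = -65; ΔP = 91 − 75 = 16.
Midpoints: P̄ = 83.00, Q̄ = 157.5.
ε = (ΔQ/ΔP)(P̄/Q̄) = (-65/16)(83.00/157.5).

-2.141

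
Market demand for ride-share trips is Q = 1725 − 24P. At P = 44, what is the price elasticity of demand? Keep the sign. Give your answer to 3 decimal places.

At P = 44, Q = 669.
dQ/dP = −24.
ε = (dQ/dP)(P/Q) = (-24)(44/669).
|ε| > 1, so demand is elastic at this price.

-1.578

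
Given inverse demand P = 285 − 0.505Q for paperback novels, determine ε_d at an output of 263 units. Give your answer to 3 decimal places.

At Q = 263, P = 285 − 0.505(263) = 152.19.
dP/dQ = −0.505, so dQ/dP = 1/(−0.505) = -1.980.
ε = (dQ/dP)(P/Q) = (-1.980)(152.19/263).

-1.146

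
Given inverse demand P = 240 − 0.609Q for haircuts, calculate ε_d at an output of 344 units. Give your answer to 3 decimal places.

At Q = 344, P = 240 − 0.609(344) = 30.50.
dP/dQ = −0.609, so dQ/dP = 1/(−0.609) = -1.642.
ε = (dQ/dP)(P/Q) = (-1.642)(30.50/344).

-0.146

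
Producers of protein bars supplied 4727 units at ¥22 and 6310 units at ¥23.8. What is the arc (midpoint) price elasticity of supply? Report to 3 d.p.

3.649

ΔQ = 6310 − 4727 = 1583; ΔP = 23.8 − 22 = 1.8.
Midpoints: P̄ = 22.90, Q̄ = 5518.5.
ε_s = (ΔQ/ΔP)(P̄/Q̄) = (1583/1.8)(22.90/5518.5).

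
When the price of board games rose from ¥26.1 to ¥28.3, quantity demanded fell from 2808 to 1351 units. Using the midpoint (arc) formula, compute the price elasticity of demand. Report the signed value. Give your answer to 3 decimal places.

ΔQ = 1351 − 2808 = -1457; ΔP = 28.3 − 26.1 = 2.2.
Midpoints: P̄ = 27.20, Q̄ = 2079.5.
ε = (ΔQ/ΔP)(P̄/Q̄) = (-1457/2.2)(27.20/2079.5).

-8.663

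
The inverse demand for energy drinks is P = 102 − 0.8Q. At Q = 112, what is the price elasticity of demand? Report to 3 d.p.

-0.138

At Q = 112, P = 102 − 0.8(112) = 12.40.
dP/dQ = −0.8, so dQ/dP = 1/(−0.8) = -1.250.
ε = (dQ/dP)(P/Q) = (-1.250)(12.40/112).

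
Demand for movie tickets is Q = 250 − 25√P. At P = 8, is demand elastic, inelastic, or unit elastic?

inelastic

Q = 179.289, dQ/dP = -4.419.
ε = (dQ/dP)(P/Q) ≈ -0.197.
|ε| = 0.20 < 1.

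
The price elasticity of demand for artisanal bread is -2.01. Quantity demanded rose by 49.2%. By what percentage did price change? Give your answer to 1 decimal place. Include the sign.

-24.5%

%ΔP ≈ %ΔQ / ε = (49.2%)/(-2.01) = -24.48%.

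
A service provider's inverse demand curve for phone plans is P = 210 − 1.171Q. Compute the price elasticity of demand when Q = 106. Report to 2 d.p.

-0.69

At Q = 106, P = 210 − 1.171(106) = 85.87.
dP/dQ = −1.171, so dQ/dP = 1/(−1.171) = -0.854.
ε = (dQ/dP)(P/Q) = (-0.854)(85.87/106).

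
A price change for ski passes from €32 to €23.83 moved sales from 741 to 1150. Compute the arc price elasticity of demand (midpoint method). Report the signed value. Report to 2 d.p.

ΔQ = 1150 − 741 = 409; ΔP = 23.83 − 32 = -8.17.
Midpoints: P̄ = 27.91, Q̄ = 945.5.
ε = (ΔQ/ΔP)(P̄/Q̄) = (409/-8.17)(27.91/945.5).

-1.48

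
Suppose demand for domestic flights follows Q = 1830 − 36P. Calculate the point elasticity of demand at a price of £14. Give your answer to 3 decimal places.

At P = 14, Q = 1326.
dQ/dP = −36.
ε = (dQ/dP)(P/Q) = (-36)(14/1326).

-0.380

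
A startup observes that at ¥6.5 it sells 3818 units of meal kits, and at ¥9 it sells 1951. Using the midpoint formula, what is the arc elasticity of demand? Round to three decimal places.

ΔQ = 1951 − 3818 = -1867; ΔP = 9 − 6.5 = 2.5.
Midpoints: P̄ = 7.75, Q̄ = 2884.5.
ε = (ΔQ/ΔP)(P̄/Q̄) = (-1867/2.5)(7.75/2884.5).

-2.006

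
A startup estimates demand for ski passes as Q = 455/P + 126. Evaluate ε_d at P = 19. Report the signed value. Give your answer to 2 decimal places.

-0.16

At P = 19, Q = 149.947.
dQ/dP = −455/P² = -1.260.
ε = (dQ/dP)(P/Q) = (-1.260)(19/149.947).
|ε| < 1, so demand is inelastic at this price.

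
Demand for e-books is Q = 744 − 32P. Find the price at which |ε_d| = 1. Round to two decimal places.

11.63

For linear demand Q = a − bP, ε = −bP/(a − bP). |ε| = 1 when bP = a − bP, i.e. P = a/(2b).
P = 744/(2·32) = 744/64 = 11.6250.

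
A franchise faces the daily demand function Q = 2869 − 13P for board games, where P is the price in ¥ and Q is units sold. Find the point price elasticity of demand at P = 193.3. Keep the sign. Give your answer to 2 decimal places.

At P = 193.3, Q = 356.100.
dQ/dP = −13.
ε = (dQ/dP)(P/Q) = (-13)(193.3/356.100).

-7.06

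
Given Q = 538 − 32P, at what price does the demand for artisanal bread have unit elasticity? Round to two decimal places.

For linear demand Q = a − bP, ε = −bP/(a − bP). |ε| = 1 when bP = a − bP, i.e. P = a/(2b).
P = 538/(2·32) = 538/64 = 8.4062.

8.41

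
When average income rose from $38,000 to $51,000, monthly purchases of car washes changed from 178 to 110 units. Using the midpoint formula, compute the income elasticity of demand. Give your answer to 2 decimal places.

ΔQ = -68, ΔI = 13000. Midpoints: Ī = 44,500, Q̄ = 144.0.
ε_I = (ΔQ/ΔI)(Ī/Q̄) = (-68/13000)(44500/144.0).

-1.62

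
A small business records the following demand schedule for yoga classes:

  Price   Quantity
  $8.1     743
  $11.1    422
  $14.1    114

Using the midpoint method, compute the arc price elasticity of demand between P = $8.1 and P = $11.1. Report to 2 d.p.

-1.76

At P = 8.1, Q = 743; at P = 11.1, Q = 422.
ΔQ = -321, ΔP = 3.0. Midpoints: P̄ = 9.60, Q̄ = 582.5.
ε = (ΔQ/ΔP)(P̄/Q̄) = (-321/3.0)(9.60/582.5).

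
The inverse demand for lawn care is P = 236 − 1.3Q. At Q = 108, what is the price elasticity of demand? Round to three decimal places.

At Q = 108, P = 236 − 1.3(108) = 95.60.
dP/dQ = −1.3, so dQ/dP = 1/(−1.3) = -0.769.
ε = (dQ/dP)(P/Q) = (-0.769)(95.60/108).

-0.681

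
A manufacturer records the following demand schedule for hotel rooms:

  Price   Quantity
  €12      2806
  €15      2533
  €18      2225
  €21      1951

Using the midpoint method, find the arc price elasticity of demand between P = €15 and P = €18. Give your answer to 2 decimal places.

-0.71

At P = 15, Q = 2533; at P = 18, Q = 2225.
ΔQ = -308, ΔP = 3. Midpoints: P̄ = 16.50, Q̄ = 2379.0.
ε = (ΔQ/ΔP)(P̄/Q̄) = (-308/3)(16.50/2379.0).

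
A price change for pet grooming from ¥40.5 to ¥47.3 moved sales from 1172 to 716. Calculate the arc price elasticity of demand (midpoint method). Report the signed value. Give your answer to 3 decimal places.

ΔQ = 716 − 1172 = -456; ΔP = 47.3 − 40.5 = 6.8.
Midpoints: P̄ = 43.90, Q̄ = 944.0.
ε = (ΔQ/ΔP)(P̄/Q̄) = (-456/6.8)(43.90/944.0).

-3.119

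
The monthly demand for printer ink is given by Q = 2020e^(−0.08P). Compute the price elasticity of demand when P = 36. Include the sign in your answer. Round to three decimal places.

At P = 36, Q = 113.392.
dQ/dP = −0.08·2020e^(−0.08P) = −0.08Q = -9.071.
ε = (dQ/dP)(P/Q) = (-9.071)(36/113.392).
|ε| > 1, so demand is elastic at this price.

-2.880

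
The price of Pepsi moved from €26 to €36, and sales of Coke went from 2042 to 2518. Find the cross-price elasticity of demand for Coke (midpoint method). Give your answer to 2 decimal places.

0.65

ΔQ_x = 2518 − 2042 = 476; ΔP_y = 36 − 26 = 10.
Midpoints: P̄_y = 31.00, Q̄_x = 2280.0.
ε_xy = (ΔQ_x/ΔP_y)(P̄_y/Q̄_x) = (476/10)(31.00/2280.0).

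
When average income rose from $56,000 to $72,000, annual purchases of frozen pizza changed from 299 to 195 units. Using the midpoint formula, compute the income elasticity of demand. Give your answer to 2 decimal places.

ΔQ = -104, ΔI = 16000. Midpoints: Ī = 64,000, Q̄ = 247.0.
ε_I = (ΔQ/ΔI)(Ī/Q̄) = (-104/16000)(64000/247.0).

-1.68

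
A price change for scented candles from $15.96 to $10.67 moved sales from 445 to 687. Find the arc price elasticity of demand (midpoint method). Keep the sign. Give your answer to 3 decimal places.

ΔQ = 687 − 445 = 242; ΔP = 10.67 − 15.96 = -5.29.
Midpoints: P̄ = 13.32, Q̄ = 566.0.
ε = (ΔQ/ΔP)(P̄/Q̄) = (242/-5.29)(13.32/566.0).

-1.076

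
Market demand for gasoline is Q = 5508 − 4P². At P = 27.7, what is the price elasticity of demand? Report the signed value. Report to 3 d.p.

-2.517

At P = 27.7, Q = 2438.840.
dQ/dP = −8P = -221.600.
ε = (dQ/dP)(P/Q) = (-221.600)(27.7/2438.840).
|ε| > 1, so demand is elastic at this price.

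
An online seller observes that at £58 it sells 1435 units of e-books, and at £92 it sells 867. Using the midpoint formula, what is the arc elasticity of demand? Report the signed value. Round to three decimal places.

-1.089

ΔQ = 867 − 1435 = -568; ΔP = 92 − 58 = 34.
Midpoints: P̄ = 75.00, Q̄ = 1151.0.
ε = (ΔQ/ΔP)(P̄/Q̄) = (-568/34)(75.00/1151.0).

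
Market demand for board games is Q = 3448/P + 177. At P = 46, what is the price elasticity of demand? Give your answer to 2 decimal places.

At P = 46, Q = 251.957.
dQ/dP = −3448/P² = -1.629.
ε = (dQ/dP)(P/Q) = (-1.629)(46/251.957).

-0.30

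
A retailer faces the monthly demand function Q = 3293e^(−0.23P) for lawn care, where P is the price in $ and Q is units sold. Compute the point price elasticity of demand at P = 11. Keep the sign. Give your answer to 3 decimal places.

At P = 11, Q = 262.317.
dQ/dP = −0.23·3293e^(−0.23P) = −0.23Q = -60.333.
ε = (dQ/dP)(P/Q) = (-60.333)(11/262.317).
|ε| > 1, so demand is elastic at this price.

-2.530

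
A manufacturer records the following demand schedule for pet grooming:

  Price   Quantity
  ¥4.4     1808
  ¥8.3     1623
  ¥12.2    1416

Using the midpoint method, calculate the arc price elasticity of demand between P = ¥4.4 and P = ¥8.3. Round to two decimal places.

-0.18

At P = 4.4, Q = 1808; at P = 8.3, Q = 1623.
ΔQ = -185, ΔP = 3.9. Midpoints: P̄ = 6.35, Q̄ = 1715.5.
ε = (ΔQ/ΔP)(P̄/Q̄) = (-185/3.9)(6.35/1715.5).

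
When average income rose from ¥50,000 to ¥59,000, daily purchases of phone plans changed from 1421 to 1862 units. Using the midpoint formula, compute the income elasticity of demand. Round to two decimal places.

1.63

ΔQ = 441, ΔI = 9000. Midpoints: Ī = 54,500, Q̄ = 1641.5.
ε_I = (ΔQ/ΔI)(Ī/Q̄) = (441/9000)(54500/1641.5).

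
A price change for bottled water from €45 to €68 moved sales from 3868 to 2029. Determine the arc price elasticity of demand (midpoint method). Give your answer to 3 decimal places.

ΔQ = 2029 − 3868 = -1839; ΔP = 68 − 45 = 23.
Midpoints: P̄ = 56.50, Q̄ = 2948.5.
ε = (ΔQ/ΔP)(P̄/Q̄) = (-1839/23)(56.50/2948.5).

-1.532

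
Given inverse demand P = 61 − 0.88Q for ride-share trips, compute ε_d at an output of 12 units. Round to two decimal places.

At Q = 12, P = 61 − 0.88(12) = 50.44.
dP/dQ = −0.88, so dQ/dP = 1/(−0.88) = -1.136.
ε = (dQ/dP)(P/Q) = (-1.136)(50.44/12).

-4.78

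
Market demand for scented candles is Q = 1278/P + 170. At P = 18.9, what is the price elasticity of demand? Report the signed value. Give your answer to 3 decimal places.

-0.285

At P = 18.9, Q = 237.619.
dQ/dP = −1278/P² = -3.578.
ε = (dQ/dP)(P/Q) = (-3.578)(18.9/237.619).
|ε| < 1, so demand is inelastic at this price.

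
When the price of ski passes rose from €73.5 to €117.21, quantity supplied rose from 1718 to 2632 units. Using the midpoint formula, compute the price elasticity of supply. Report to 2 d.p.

ΔQ = 2632 − 1718 = 914; ΔP = 117.21 − 73.5 = 43.71.
Midpoints: P̄ = 95.35, Q̄ = 2175.0.
ε_s = (ΔQ/ΔP)(P̄/Q̄) = (914/43.71)(95.35/2175.0).

0.92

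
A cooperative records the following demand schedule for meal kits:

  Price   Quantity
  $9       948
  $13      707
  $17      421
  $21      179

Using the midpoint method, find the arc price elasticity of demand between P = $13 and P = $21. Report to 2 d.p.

At P = 13, Q = 707; at P = 21, Q = 179.
ΔQ = -528, ΔP = 8. Midpoints: P̄ = 17.00, Q̄ = 443.0.
ε = (ΔQ/ΔP)(P̄/Q̄) = (-528/8)(17.00/443.0).

-2.53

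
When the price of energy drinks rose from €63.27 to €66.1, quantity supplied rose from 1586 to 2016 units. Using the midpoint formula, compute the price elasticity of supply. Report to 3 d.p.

ΔQ = 2016 − 1586 = 430; ΔP = 66.1 − 63.27 = 2.83.
Midpoints: P̄ = 64.69, Q̄ = 1801.0.
ε_s = (ΔQ/ΔP)(P̄/Q̄) = (430/2.83)(64.69/1801.0).

5.457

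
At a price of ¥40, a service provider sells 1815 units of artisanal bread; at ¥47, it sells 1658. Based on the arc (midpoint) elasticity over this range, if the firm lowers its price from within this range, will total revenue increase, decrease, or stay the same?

decrease

Arc ε = (-157/7)(43.50/1736.5) ≈ -0.562.
|ε| = 0.56 < 1, so demand is inelastic. A price cut therefore reduces total revenue.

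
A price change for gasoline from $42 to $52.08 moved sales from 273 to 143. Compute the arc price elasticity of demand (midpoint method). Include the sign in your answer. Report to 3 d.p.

-2.917

ΔQ = 143 − 273 = -130; ΔP = 52.08 − 42 = 10.08.
Midpoints: P̄ = 47.04, Q̄ = 208.0.
ε = (ΔQ/ΔP)(P̄/Q̄) = (-130/10.08)(47.04/208.0).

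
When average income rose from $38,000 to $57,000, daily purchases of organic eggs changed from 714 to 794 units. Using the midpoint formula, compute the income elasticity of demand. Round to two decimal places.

0.27

ΔQ = 80, ΔI = 19000. Midpoints: Ī = 47,500, Q̄ = 754.0.
ε_I = (ΔQ/ΔI)(Ī/Q̄) = (80/19000)(47500/754.0).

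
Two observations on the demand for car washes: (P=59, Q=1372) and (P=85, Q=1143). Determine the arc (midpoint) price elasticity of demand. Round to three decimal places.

ΔQ = 1143 − 1372 = -229; ΔP = 85 − 59 = 26.
Midpoints: P̄ = 72.00, Q̄ = 1257.5.
ε = (ΔQ/ΔP)(P̄/Q̄) = (-229/26)(72.00/1257.5).

-0.504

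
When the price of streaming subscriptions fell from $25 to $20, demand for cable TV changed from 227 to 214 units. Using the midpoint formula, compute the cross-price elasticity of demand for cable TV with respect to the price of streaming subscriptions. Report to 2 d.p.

0.27

ΔQ_x = 214 − 227 = -13; ΔP_y = 20 − 25 = -5.
Midpoints: P̄_y = 22.50, Q̄_x = 220.5.
ε_xy = (ΔQ_x/ΔP_y)(P̄_y/Q̄_x) = (-13/-5)(22.50/220.5).
ε_xy > 0, so the goods are substitutes.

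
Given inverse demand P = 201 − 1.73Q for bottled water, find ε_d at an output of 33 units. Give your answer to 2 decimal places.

-2.52

At Q = 33, P = 201 − 1.73(33) = 143.91.
dP/dQ = −1.73, so dQ/dP = 1/(−1.73) = -0.578.
ε = (dQ/dP)(P/Q) = (-0.578)(143.91/33).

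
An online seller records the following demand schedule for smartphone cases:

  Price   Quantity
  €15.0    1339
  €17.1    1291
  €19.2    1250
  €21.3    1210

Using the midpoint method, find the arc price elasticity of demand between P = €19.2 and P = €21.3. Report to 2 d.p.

-0.31

At P = 19.2, Q = 1250; at P = 21.3, Q = 1210.
ΔQ = -40, ΔP = 2.1. Midpoints: P̄ = 20.25, Q̄ = 1230.0.
ε = (ΔQ/ΔP)(P̄/Q̄) = (-40/2.1)(20.25/1230.0).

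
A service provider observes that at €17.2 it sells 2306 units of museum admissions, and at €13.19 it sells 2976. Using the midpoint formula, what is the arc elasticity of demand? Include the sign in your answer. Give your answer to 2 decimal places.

-0.96

ΔQ = 2976 − 2306 = 670; ΔP = 13.19 − 17.2 = -4.01.
Midpoints: P̄ = 15.20, Q̄ = 2641.0.
ε = (ΔQ/ΔP)(P̄/Q̄) = (670/-4.01)(15.20/2641.0).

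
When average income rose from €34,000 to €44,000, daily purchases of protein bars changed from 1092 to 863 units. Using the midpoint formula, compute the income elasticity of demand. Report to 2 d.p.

ΔQ = -229, ΔI = 10000. Midpoints: Ī = 39,000, Q̄ = 977.5.
ε_I = (ΔQ/ΔI)(Ī/Q̄) = (-229/10000)(39000/977.5).
ε_I < 0, so the good is inferior.

-0.91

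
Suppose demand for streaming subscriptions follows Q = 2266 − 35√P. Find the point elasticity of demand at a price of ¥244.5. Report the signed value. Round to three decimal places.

At P = 244.5, Q = 1718.723.
dQ/dP = −35/(2√P) = -1.119.
ε = (dQ/dP)(P/Q) = (-1.119)(244.5/1718.723).

-0.159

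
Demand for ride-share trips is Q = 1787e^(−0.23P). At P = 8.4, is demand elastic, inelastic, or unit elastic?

Q = 258.862, dQ/dP = -59.538.
ε = (dQ/dP)(P/Q) ≈ -1.932.
|ε| = 1.93 > 1.

elastic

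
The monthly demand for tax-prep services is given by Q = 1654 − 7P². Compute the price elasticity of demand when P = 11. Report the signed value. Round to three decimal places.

At P = 11, Q = 807.
dQ/dP = −14P = -154.
ε = (dQ/dP)(P/Q) = (-154)(11/807).

-2.099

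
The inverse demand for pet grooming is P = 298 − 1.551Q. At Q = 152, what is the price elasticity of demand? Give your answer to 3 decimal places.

At Q = 152, P = 298 − 1.551(152) = 62.25.
dP/dQ = −1.551, so dQ/dP = 1/(−1.551) = -0.645.
ε = (dQ/dP)(P/Q) = (-0.645)(62.25/152).

-0.264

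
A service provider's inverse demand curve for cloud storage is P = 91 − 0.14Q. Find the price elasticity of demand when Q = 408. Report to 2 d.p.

At Q = 408, P = 91 − 0.14(408) = 33.88.
dP/dQ = −0.14, so dQ/dP = 1/(−0.14) = -7.143.
ε = (dQ/dP)(P/Q) = (-7.143)(33.88/408).

-0.59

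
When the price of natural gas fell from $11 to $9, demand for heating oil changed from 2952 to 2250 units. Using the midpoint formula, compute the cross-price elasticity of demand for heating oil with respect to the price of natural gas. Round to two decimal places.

ΔQ_x = 2250 − 2952 = -702; ΔP_y = 9 − 11 = -2.
Midpoints: P̄_y = 10.00, Q̄_x = 2601.0.
ε_xy = (ΔQ_x/ΔP_y)(P̄_y/Q̄_x) = (-702/-2)(10.00/2601.0).
ε_xy > 0, so the goods are substitutes.

1.35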